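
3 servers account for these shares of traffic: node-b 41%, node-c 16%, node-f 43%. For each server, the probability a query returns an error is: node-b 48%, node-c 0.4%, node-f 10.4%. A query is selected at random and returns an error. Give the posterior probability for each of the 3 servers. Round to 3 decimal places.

node-b 0.813, node-c 0.003, node-f 0.185

Prior × likelihood for each hypothesis:
  node-b: 0.41 × 0.48 = 0.1968
  node-c: 0.16 × 0.004 = 0.00064
  node-f: 0.43 × 0.104 = 0.04472
Normalizing constant = 0.24216.
P(node-b | error) = 0.1968/0.24216 ≈ 0.813
P(node-c | error) = 0.00064/0.24216 ≈ 0.003
P(node-f | error) = 0.04472/0.24216 ≈ 0.185
(Check: 0.813+0.003+0.185 = 1.001.)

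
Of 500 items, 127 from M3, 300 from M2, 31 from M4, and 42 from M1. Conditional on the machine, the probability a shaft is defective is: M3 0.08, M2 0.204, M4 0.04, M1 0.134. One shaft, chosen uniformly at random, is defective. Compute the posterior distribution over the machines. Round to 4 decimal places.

M3 0.1299, M2 0.7823, M4 0.0159, M1 0.0719

By Bayes' rule, posterior ∝ prior × likelihood:
  M3: 0.254 × 0.08 = 0.02032
  M2: 0.6 × 0.204 = 0.1224
  M4: 0.062 × 0.04 = 0.00248
  M1: 0.084 × 0.134 = 0.011256
Sum = 0.156456.
P(M3 | defective) = 0.02032/0.156456 ≈ 0.1299
P(M2 | defective) = 0.1224/0.156456 ≈ 0.7823
P(M4 | defective) = 0.00248/0.156456 ≈ 0.0159
P(M1 | defective) = 0.011256/0.156456 ≈ 0.0719
(Check: 0.1299+0.7823+0.0159+0.0719 = 1.0000.)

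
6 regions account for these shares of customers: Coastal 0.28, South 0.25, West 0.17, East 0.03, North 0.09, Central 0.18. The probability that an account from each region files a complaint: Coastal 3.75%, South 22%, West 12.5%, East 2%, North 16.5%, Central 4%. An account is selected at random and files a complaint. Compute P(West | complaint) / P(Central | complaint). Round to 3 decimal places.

2.951

Compute prior × likelihood for every hypothesis:
  Coastal: 0.28 × 0.0375 = 0.0105
  South: 0.25 × 0.22 = 0.055
  West: 0.17 × 0.125 = 0.02125
  East: 0.03 × 0.02 = 0.0006
  North: 0.09 × 0.165 = 0.01485
  Central: 0.18 × 0.04 = 0.0072
Normalizing constant = 0.1094.
The ratio is 0.02125 / 0.0072 (the normalizer cancels) = 2.951.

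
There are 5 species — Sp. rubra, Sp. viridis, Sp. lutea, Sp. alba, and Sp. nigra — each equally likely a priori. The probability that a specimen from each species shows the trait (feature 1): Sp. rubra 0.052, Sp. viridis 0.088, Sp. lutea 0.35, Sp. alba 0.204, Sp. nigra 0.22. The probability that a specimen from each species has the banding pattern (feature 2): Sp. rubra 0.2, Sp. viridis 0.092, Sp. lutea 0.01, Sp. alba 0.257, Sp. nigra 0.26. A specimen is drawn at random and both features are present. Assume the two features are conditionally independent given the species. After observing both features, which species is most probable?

Since the prior is uniform, the posterior is proportional to the likelihood:
  Sp. rubra: 0.052 × 0.2 = 0.0104
  Sp. viridis: 0.088 × 0.092 = 0.008096
  Sp. lutea: 0.35 × 0.01 = 0.0035
  Sp. alba: 0.204 × 0.257 = 0.052428
  Sp. nigra: 0.22 × 0.26 = 0.0572
Normalizing constant = 0.131624.
Largest term belongs to Sp. nigra, so Sp. nigra is most probable.

Sp. nigra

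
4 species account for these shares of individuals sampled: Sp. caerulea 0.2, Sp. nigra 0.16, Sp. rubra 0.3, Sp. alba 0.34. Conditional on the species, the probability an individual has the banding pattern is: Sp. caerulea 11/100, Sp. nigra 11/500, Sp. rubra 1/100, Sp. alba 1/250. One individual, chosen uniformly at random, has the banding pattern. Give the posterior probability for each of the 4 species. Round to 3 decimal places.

Prior × likelihood for each hypothesis:
  Sp. caerulea: 0.2 × 0.11 = 0.022
  Sp. nigra: 0.16 × 0.022 = 0.00352
  Sp. rubra: 0.3 × 0.01 = 0.003
  Sp. alba: 0.34 × 0.004 = 0.00136
Total = 0.02988.
P(Sp. caerulea | banded) = 0.022/0.02988 ≈ 0.736
P(Sp. nigra | banded) = 0.00352/0.02988 ≈ 0.118
P(Sp. rubra | banded) = 0.003/0.02988 ≈ 0.100
P(Sp. alba | banded) = 0.00136/0.02988 ≈ 0.046
(Check: 0.736+0.118+0.100+0.046 = 1.000.)

Sp. caerulea 0.736, Sp. nigra 0.118, Sp. rubra 0.100, Sp. alba 0.046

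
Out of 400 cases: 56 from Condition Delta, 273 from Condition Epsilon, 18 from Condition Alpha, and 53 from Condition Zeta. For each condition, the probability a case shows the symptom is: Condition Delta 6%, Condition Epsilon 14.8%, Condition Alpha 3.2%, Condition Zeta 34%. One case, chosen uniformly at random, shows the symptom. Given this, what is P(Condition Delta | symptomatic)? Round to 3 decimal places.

0.054

Compute prior × likelihood for every hypothesis:
  Condition Delta: 0.14 × 0.06 = 0.0084
  Condition Epsilon: 0.6825 × 0.148 = 0.10101
  Condition Alpha: 0.045 × 0.032 = 0.00144
  Condition Zeta: 0.1325 × 0.34 = 0.04505
Sum = 0.1559.
P(Condition Delta | evidence) = 0.0084 / 0.1559 ≈ 0.054.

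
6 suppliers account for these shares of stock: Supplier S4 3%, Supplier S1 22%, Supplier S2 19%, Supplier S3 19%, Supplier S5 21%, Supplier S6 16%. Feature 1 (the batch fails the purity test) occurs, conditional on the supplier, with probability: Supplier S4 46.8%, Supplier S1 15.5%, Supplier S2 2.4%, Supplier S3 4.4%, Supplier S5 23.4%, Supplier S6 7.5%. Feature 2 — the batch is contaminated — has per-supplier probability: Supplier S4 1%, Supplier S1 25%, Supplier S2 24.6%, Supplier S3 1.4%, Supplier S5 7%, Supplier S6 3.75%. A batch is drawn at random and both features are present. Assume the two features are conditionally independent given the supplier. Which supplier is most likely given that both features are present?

Supplier S1

Prior × likelihood for each hypothesis:
  Supplier S4: 0.03 × 0.468 × 0.01 = 0.0001404
  Supplier S1: 0.22 × 0.155 × 0.25 = 0.008525
  Supplier S2: 0.19 × 0.024 × 0.246 = 0.00112176
  Supplier S3: 0.19 × 0.044 × 0.014 = 0.00011704
  Supplier S5: 0.21 × 0.234 × 0.07 = 0.0034398
  Supplier S6: 0.16 × 0.075 × 0.0375 = 0.00045
Normalizing constant = 0.013794.
Largest term belongs to Supplier S1, so Supplier S1 is most probable.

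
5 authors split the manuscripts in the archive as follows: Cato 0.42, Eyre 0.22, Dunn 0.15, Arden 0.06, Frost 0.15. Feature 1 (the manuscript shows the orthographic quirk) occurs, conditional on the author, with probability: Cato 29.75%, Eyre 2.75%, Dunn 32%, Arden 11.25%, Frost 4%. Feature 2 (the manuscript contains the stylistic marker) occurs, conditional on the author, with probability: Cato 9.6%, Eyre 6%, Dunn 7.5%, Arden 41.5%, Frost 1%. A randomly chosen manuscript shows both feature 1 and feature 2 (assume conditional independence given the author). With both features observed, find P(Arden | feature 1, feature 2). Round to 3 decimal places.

0.149

By Bayes' rule, posterior ∝ prior × likelihood:
  Cato: 0.42 × 0.2975 × 0.096 = 0.0119952
  Eyre: 0.22 × 0.0275 × 0.06 = 0.000363
  Dunn: 0.15 × 0.32 × 0.075 = 0.0036
  Arden: 0.06 × 0.1125 × 0.415 = 0.00280125
  Frost: 0.15 × 0.04 × 0.01 = 0.00006
Normalizing constant = 0.01881945.
P(Arden | evidence) = 0.00280125 / 0.01881945 ≈ 0.149.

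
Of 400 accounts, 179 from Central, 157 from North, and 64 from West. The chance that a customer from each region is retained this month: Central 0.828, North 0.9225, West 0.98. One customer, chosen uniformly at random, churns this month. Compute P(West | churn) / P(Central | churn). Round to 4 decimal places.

0.0416

Taking complements, P(churn | each) = Central 0.172, North 0.0775, West 0.02.
Prior × likelihood for each hypothesis:
  Central: 0.4475 × 0.172 = 0.07697
  North: 0.3925 × 0.0775 = 0.03041875
  West: 0.16 × 0.02 = 0.0032
Total = 0.11058875.
The ratio is 0.0032 / 0.07697 (the normalizer cancels) = 0.0416.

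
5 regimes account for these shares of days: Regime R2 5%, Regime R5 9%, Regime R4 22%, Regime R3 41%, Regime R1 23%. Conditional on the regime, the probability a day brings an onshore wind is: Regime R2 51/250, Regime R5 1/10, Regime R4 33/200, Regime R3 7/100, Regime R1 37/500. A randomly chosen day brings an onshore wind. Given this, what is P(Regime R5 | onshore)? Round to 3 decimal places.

0.089

Unnormalized posteriors (prior × likelihood):
  Regime R2: 0.05 × 0.204 = 0.0102
  Regime R5: 0.09 × 0.1 = 0.009
  Regime R4: 0.22 × 0.165 = 0.0363
  Regime R3: 0.41 × 0.07 = 0.0287
  Regime R1: 0.23 × 0.074 = 0.01702
Normalizing constant = 0.10122.
P(Regime R5 | evidence) = 0.009 / 0.10122 ≈ 0.089.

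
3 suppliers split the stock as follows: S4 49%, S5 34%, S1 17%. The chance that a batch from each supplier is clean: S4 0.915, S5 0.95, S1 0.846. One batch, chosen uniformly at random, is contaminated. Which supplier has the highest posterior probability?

S4

Taking complements, P(contaminated | each) = S4 0.085, S5 0.05, S1 0.154.
By Bayes' rule, posterior ∝ prior × likelihood:
  S4: 0.49 × 0.085 = 0.04165
  S5: 0.34 × 0.05 = 0.017
  S1: 0.17 × 0.154 = 0.02618
Normalizing constant = 0.08483.
Largest term belongs to S4, so S4 is most probable.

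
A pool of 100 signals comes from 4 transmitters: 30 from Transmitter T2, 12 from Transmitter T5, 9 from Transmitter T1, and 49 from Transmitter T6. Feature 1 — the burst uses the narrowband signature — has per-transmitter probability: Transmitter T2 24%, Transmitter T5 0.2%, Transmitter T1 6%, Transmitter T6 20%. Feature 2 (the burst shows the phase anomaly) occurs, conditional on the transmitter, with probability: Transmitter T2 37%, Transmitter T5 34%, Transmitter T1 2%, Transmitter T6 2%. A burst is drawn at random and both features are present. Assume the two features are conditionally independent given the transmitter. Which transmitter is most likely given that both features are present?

Transmitter T2

Prior × likelihood for each hypothesis:
  Transmitter T2: 0.3 × 0.24 × 0.37 = 0.02664
  Transmitter T5: 0.12 × 0.002 × 0.34 = 0.0000816
  Transmitter T1: 0.09 × 0.06 × 0.02 = 0.000108
  Transmitter T6: 0.49 × 0.2 × 0.02 = 0.00196
Sum = 0.0287896.
Largest term belongs to Transmitter T2, so Transmitter T2 is most probable.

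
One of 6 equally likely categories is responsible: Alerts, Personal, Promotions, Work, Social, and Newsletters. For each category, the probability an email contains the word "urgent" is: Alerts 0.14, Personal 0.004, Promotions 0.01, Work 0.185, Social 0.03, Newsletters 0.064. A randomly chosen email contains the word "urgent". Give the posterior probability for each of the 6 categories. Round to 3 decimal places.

Since the prior is uniform, the posterior is proportional to the likelihood:
  Alerts: 0.14
  Personal: 0.004
  Promotions: 0.01
  Work: 0.185
  Social: 0.03
  Newsletters: 0.064
Normalizing constant = 0.433.
P(Alerts | urgent-flag) = 0.14/0.433 ≈ 0.323
P(Personal | urgent-flag) = 0.004/0.433 ≈ 0.009
P(Promotions | urgent-flag) = 0.01/0.433 ≈ 0.023
P(Work | urgent-flag) = 0.185/0.433 ≈ 0.427
P(Social | urgent-flag) = 0.03/0.433 ≈ 0.069
P(Newsletters | urgent-flag) = 0.064/0.433 ≈ 0.148

Alerts 0.323, Personal 0.009, Promotions 0.023, Work 0.427, Social 0.069, Newsletters 0.148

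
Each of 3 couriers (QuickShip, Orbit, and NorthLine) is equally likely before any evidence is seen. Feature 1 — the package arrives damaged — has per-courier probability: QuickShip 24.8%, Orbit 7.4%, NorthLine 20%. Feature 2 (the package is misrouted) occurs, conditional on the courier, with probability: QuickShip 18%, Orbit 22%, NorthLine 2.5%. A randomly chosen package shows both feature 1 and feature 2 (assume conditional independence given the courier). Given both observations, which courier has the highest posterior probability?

With a uniform prior (1/3 each), posterior ∝ likelihood:
  QuickShip: 0.248 × 0.18 = 0.04464
  Orbit: 0.074 × 0.22 = 0.01628
  NorthLine: 0.2 × 0.025 = 0.005
Sum = 0.06592.
Largest term belongs to QuickShip, so QuickShip is most probable.

QuickShip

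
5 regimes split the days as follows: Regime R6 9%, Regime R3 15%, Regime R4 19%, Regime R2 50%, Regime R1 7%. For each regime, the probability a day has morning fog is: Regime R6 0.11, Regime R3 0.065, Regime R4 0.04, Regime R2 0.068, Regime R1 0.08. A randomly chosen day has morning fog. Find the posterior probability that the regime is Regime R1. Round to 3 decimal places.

0.084

Compute prior × likelihood for every hypothesis:
  Regime R6: 0.09 × 0.11 = 0.0099
  Regime R3: 0.15 × 0.065 = 0.00975
  Regime R4: 0.19 × 0.04 = 0.0076
  Regime R2: 0.5 × 0.068 = 0.034
  Regime R1: 0.07 × 0.08 = 0.0056
Normalizing constant = 0.06685.
P(Regime R1 | evidence) = 0.0056 / 0.06685 ≈ 0.084.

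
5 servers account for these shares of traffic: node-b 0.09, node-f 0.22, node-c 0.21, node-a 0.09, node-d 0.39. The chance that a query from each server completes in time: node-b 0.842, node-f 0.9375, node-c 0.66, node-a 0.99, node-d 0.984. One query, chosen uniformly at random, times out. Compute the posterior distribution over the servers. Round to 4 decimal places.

node-b 0.1335, node-f 0.1291, node-c 0.6704, node-a 0.0084, node-d 0.0586

Taking complements, P(timeout | each) = node-b 0.158, node-f 0.0625, node-c 0.34, node-a 0.01, node-d 0.016.
Prior × likelihood for each hypothesis:
  node-b: 0.09 × 0.158 = 0.01422
  node-f: 0.22 × 0.0625 = 0.01375
  node-c: 0.21 × 0.34 = 0.0714
  node-a: 0.09 × 0.01 = 0.0009
  node-d: 0.39 × 0.016 = 0.00624
Total = 0.10651.
P(node-b | timeout) = 0.01422/0.10651 ≈ 0.1335
P(node-f | timeout) = 0.01375/0.10651 ≈ 0.1291
P(node-c | timeout) = 0.0714/0.10651 ≈ 0.6704
P(node-a | timeout) = 0.0009/0.10651 ≈ 0.0084
P(node-d | timeout) = 0.00624/0.10651 ≈ 0.0586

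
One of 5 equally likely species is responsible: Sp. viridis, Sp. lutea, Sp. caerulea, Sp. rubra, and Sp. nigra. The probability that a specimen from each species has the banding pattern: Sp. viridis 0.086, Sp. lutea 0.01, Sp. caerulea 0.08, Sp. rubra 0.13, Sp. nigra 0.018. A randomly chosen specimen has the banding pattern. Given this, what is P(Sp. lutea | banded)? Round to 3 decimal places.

0.031

With a uniform prior (1/5 each), posterior ∝ likelihood:
  Sp. viridis: 0.086
  Sp. lutea: 0.01
  Sp. caerulea: 0.08
  Sp. rubra: 0.13
  Sp. nigra: 0.018
Total = 0.324.
P(Sp. lutea | evidence) = 0.01 / 0.324 ≈ 0.031.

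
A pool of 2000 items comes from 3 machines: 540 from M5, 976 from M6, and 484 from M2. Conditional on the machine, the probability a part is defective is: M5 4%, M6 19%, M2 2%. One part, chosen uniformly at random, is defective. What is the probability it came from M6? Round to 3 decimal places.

0.856

Prior × likelihood for each hypothesis:
  M5: 0.27 × 0.04 = 0.0108
  M6: 0.488 × 0.19 = 0.09272
  M2: 0.242 × 0.02 = 0.00484
Total = 0.10836.
P(M6 | evidence) = 0.09272 / 0.10836 ≈ 0.856.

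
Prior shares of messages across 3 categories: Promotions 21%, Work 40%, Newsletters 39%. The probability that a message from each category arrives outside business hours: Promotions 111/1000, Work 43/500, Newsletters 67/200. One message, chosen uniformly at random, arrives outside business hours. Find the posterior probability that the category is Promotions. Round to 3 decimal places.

0.124

Unnormalized posteriors (prior × likelihood):
  Promotions: 0.21 × 0.111 = 0.02331
  Work: 0.4 × 0.086 = 0.0344
  Newsletters: 0.39 × 0.335 = 0.13065
Sum = 0.18836.
P(Promotions | evidence) = 0.02331 / 0.18836 ≈ 0.124.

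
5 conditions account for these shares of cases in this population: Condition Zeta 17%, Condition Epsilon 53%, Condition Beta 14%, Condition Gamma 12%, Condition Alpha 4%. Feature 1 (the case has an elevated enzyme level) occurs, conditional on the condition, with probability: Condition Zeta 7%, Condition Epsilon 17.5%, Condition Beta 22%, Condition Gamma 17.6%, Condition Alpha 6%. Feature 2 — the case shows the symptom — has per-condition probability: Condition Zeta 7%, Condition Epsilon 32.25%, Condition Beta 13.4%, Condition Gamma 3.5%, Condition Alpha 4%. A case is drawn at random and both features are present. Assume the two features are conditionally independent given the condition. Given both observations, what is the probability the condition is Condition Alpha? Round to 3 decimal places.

Unnormalized posteriors (prior × likelihood):
  Condition Zeta: 0.17 × 0.07 × 0.07 = 0.000833
  Condition Epsilon: 0.53 × 0.175 × 0.3225 = 0.029911875
  Condition Beta: 0.14 × 0.22 × 0.134 = 0.0041272
  Condition Gamma: 0.12 × 0.176 × 0.035 = 0.0007392
  Condition Alpha: 0.04 × 0.06 × 0.04 = 0.000096
Normalizing constant = 0.035707275.
P(Condition Alpha | evidence) = 0.000096 / 0.035707275 ≈ 0.003.

0.003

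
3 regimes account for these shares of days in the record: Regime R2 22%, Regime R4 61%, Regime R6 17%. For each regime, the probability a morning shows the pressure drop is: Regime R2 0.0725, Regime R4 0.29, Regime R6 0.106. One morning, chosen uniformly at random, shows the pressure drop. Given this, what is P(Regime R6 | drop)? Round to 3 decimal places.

Compute prior × likelihood for every hypothesis:
  Regime R2: 0.22 × 0.0725 = 0.01595
  Regime R4: 0.61 × 0.29 = 0.1769
  Regime R6: 0.17 × 0.106 = 0.01802
Normalizing constant = 0.21087.
P(Regime R6 | evidence) = 0.01802 / 0.21087 ≈ 0.085.

0.085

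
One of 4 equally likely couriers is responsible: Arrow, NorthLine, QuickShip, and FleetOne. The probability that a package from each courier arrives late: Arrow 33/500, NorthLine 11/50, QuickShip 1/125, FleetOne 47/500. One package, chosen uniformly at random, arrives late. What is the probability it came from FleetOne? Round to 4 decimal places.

Since the prior is uniform, the posterior is proportional to the likelihood:
  Arrow: 0.066
  NorthLine: 0.22
  QuickShip: 0.008
  FleetOne: 0.094
Total = 0.388.
P(FleetOne | evidence) = 0.094 / 0.388 ≈ 0.2423.

0.2423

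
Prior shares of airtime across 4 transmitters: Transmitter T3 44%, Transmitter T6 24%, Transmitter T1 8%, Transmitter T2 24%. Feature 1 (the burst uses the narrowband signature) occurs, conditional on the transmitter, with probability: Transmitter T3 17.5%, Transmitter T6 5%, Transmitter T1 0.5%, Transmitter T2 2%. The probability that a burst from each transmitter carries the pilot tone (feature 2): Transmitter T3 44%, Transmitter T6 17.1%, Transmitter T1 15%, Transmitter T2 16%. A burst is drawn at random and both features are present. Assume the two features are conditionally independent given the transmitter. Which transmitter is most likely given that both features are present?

Unnormalized posteriors (prior × likelihood):
  Transmitter T3: 0.44 × 0.175 × 0.44 = 0.03388
  Transmitter T6: 0.24 × 0.05 × 0.171 = 0.002052
  Transmitter T1: 0.08 × 0.005 × 0.15 = 0.00006
  Transmitter T2: 0.24 × 0.02 × 0.16 = 0.000768
Normalizing constant = 0.03676.
Largest term belongs to Transmitter T3, so Transmitter T3 is most probable.

Transmitter T3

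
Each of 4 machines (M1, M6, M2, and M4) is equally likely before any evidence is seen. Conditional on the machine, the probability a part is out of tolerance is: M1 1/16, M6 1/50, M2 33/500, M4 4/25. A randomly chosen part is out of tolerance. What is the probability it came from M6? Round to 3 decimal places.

0.065

Since the prior is uniform, the posterior is proportional to the likelihood:
  M1: 0.0625
  M6: 0.02
  M2: 0.066
  M4: 0.16
Normalizing constant = 0.3085.
P(M6 | evidence) = 0.02 / 0.3085 ≈ 0.065.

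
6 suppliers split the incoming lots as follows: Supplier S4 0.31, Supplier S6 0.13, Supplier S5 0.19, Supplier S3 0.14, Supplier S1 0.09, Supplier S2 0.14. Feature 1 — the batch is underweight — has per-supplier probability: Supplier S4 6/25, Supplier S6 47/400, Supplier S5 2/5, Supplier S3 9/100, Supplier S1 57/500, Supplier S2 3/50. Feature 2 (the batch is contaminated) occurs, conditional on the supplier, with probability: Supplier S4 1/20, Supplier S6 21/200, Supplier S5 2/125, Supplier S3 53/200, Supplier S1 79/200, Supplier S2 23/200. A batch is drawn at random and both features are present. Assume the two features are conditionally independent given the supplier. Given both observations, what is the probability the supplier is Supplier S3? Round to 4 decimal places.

0.2241

Prior × likelihood for each hypothesis:
  Supplier S4: 0.31 × 0.24 × 0.05 = 0.00372
  Supplier S6: 0.13 × 0.1175 × 0.105 = 0.001603875
  Supplier S5: 0.19 × 0.4 × 0.016 = 0.001216
  Supplier S3: 0.14 × 0.09 × 0.265 = 0.003339
  Supplier S1: 0.09 × 0.114 × 0.395 = 0.0040527
  Supplier S2: 0.14 × 0.06 × 0.115 = 0.000966
Normalizing constant = 0.014897575.
P(Supplier S3 | evidence) = 0.003339 / 0.014897575 ≈ 0.2241.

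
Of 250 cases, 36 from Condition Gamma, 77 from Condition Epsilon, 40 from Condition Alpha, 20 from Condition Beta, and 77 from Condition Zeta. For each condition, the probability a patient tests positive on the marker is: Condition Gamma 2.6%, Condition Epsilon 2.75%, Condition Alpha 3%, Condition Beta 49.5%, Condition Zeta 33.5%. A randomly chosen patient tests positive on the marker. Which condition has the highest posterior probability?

Prior × likelihood for each hypothesis:
  Condition Gamma: 0.144 × 0.026 = 0.003744
  Condition Epsilon: 0.308 × 0.0275 = 0.00847
  Condition Alpha: 0.16 × 0.03 = 0.0048
  Condition Beta: 0.08 × 0.495 = 0.0396
  Condition Zeta: 0.308 × 0.335 = 0.10318
Normalizing constant = 0.159794.
Largest term belongs to Condition Zeta, so Condition Zeta is most probable.

Condition Zeta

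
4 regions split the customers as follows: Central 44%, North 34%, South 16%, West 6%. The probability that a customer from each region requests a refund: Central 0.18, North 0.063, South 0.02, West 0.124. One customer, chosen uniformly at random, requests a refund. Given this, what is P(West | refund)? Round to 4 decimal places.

Compute prior × likelihood for every hypothesis:
  Central: 0.44 × 0.18 = 0.0792
  North: 0.34 × 0.063 = 0.02142
  South: 0.16 × 0.02 = 0.0032
  West: 0.06 × 0.124 = 0.00744
Normalizing constant = 0.11126.
P(West | evidence) = 0.00744 / 0.11126 ≈ 0.0669.

0.0669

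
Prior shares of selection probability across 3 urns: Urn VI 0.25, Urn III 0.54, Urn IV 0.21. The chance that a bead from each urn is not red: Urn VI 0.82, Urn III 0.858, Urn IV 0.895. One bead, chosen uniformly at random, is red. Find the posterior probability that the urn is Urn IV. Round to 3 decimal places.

Taking complements, P(red | each) = Urn VI 0.18, Urn III 0.142, Urn IV 0.105.
Compute prior × likelihood for every hypothesis:
  Urn VI: 0.25 × 0.18 = 0.045
  Urn III: 0.54 × 0.142 = 0.07668
  Urn IV: 0.21 × 0.105 = 0.02205
Total = 0.14373.
P(Urn IV | evidence) = 0.02205 / 0.14373 ≈ 0.153.

0.153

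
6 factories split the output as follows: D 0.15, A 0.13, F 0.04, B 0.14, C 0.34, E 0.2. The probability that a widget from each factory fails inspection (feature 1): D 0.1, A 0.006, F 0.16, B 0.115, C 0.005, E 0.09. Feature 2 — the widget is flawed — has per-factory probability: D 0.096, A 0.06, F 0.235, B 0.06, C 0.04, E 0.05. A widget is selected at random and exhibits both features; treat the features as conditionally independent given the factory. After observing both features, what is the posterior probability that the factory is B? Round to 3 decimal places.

Compute prior × likelihood for every hypothesis:
  D: 0.15 × 0.1 × 0.096 = 0.00144
  A: 0.13 × 0.006 × 0.06 = 0.0000468
  F: 0.04 × 0.16 × 0.235 = 0.001504
  B: 0.14 × 0.115 × 0.06 = 0.000966
  C: 0.34 × 0.005 × 0.04 = 0.000068
  E: 0.2 × 0.09 × 0.05 = 0.0009
Normalizing constant = 0.0049248.
P(B | evidence) = 0.000966 / 0.0049248 ≈ 0.196.

0.196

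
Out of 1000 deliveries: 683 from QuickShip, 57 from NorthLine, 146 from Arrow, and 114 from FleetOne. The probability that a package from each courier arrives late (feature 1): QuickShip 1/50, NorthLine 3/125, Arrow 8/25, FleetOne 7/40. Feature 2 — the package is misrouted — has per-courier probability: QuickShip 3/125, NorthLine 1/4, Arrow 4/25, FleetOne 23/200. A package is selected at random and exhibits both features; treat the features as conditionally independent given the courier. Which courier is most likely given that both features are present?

Arrow

Prior × likelihood for each hypothesis:
  QuickShip: 0.683 × 0.02 × 0.024 = 0.00032784
  NorthLine: 0.057 × 0.024 × 0.25 = 0.000342
  Arrow: 0.146 × 0.32 × 0.16 = 0.0074752
  FleetOne: 0.114 × 0.175 × 0.115 = 0.00229425
Total = 0.01043929.
Largest term belongs to Arrow, so Arrow is most probable.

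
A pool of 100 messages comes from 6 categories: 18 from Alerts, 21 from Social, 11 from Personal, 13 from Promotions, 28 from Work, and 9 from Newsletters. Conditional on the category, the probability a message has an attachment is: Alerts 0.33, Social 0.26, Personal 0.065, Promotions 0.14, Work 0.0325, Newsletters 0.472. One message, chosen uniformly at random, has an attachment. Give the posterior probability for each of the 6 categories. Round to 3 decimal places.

Alerts 0.311, Social 0.286, Personal 0.037, Promotions 0.095, Work 0.048, Newsletters 0.222

Compute prior × likelihood for every hypothesis:
  Alerts: 0.18 × 0.33 = 0.0594
  Social: 0.21 × 0.26 = 0.0546
  Personal: 0.11 × 0.065 = 0.00715
  Promotions: 0.13 × 0.14 = 0.0182
  Work: 0.28 × 0.0325 = 0.0091
  Newsletters: 0.09 × 0.472 = 0.04248
Normalizing constant = 0.19093.
P(Alerts | attachment) = 0.0594/0.19093 ≈ 0.311
P(Social | attachment) = 0.0546/0.19093 ≈ 0.286
P(Personal | attachment) = 0.00715/0.19093 ≈ 0.037
P(Promotions | attachment) = 0.0182/0.19093 ≈ 0.095
P(Work | attachment) = 0.0091/0.19093 ≈ 0.048
P(Newsletters | attachment) = 0.04248/0.19093 ≈ 0.222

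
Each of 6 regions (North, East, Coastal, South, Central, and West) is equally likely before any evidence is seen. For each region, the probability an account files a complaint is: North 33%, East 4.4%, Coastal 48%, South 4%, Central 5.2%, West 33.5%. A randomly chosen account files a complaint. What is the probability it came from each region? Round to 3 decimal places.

With a uniform prior (1/6 each), posterior ∝ likelihood:
  North: 0.33
  East: 0.044
  Coastal: 0.48
  South: 0.04
  Central: 0.052
  West: 0.335
Sum = 1.281.
P(North | complaint) = 0.33/1.281 ≈ 0.258
P(East | complaint) = 0.044/1.281 ≈ 0.034
P(Coastal | complaint) = 0.48/1.281 ≈ 0.375
P(South | complaint) = 0.04/1.281 ≈ 0.031
P(Central | complaint) = 0.052/1.281 ≈ 0.041
P(West | complaint) = 0.335/1.281 ≈ 0.262

North 0.258, East 0.034, Coastal 0.375, South 0.031, Central 0.041, West 0.262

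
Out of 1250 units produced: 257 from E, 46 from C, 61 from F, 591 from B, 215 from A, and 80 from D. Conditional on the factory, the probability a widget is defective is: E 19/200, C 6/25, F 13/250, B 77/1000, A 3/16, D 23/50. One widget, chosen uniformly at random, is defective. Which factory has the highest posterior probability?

By Bayes' rule, posterior ∝ prior × likelihood:
  E: 0.2056 × 0.095 = 0.019532
  C: 0.0368 × 0.24 = 0.008832
  F: 0.0488 × 0.052 = 0.0025376
  B: 0.4728 × 0.077 = 0.0364056
  A: 0.172 × 0.1875 = 0.03225
  D: 0.064 × 0.46 = 0.02944
Total = 0.1289972.
Largest term belongs to B, so B is most probable.

B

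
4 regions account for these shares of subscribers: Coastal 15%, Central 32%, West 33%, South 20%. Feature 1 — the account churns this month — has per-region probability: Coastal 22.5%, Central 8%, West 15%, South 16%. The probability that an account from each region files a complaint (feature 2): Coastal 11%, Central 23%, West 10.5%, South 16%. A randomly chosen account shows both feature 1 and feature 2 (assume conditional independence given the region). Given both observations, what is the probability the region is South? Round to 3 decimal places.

0.257

Prior × likelihood for each hypothesis:
  Coastal: 0.15 × 0.225 × 0.11 = 0.0037125
  Central: 0.32 × 0.08 × 0.23 = 0.005888
  West: 0.33 × 0.15 × 0.105 = 0.0051975
  South: 0.2 × 0.16 × 0.16 = 0.00512
Total = 0.019918.
P(South | evidence) = 0.00512 / 0.019918 ≈ 0.257.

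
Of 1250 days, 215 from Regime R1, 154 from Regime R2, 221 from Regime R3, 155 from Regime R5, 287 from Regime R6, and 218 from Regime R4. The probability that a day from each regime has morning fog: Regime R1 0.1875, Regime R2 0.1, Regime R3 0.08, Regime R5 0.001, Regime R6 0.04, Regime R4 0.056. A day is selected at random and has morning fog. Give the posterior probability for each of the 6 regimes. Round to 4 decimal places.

Regime R1 0.4146, Regime R2 0.1584, Regime R3 0.1818, Regime R5 0.0016, Regime R6 0.1181, Regime R4 0.1256

By Bayes' rule, posterior ∝ prior × likelihood:
  Regime R1: 0.172 × 0.1875 = 0.03225
  Regime R2: 0.1232 × 0.1 = 0.01232
  Regime R3: 0.1768 × 0.08 = 0.014144
  Regime R5: 0.124 × 0.001 = 0.000124
  Regime R6: 0.2296 × 0.04 = 0.009184
  Regime R4: 0.1744 × 0.056 = 0.0097664
Normalizing constant = 0.0777884.
P(Regime R1 | fog) = 0.03225/0.0777884 ≈ 0.4146
P(Regime R2 | fog) = 0.01232/0.0777884 ≈ 0.1584
P(Regime R3 | fog) = 0.014144/0.0777884 ≈ 0.1818
P(Regime R5 | fog) = 0.000124/0.0777884 ≈ 0.0016
P(Regime R6 | fog) = 0.009184/0.0777884 ≈ 0.1181
P(Regime R4 | fog) = 0.0097664/0.0777884 ≈ 0.1256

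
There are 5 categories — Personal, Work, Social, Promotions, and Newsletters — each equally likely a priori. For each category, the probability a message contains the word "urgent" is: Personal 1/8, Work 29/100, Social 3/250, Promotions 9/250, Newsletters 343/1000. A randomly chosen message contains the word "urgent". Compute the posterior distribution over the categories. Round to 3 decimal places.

Personal 0.155, Work 0.360, Social 0.015, Promotions 0.045, Newsletters 0.426

Since the prior is uniform, the posterior is proportional to the likelihood:
  Personal: 0.125
  Work: 0.29
  Social: 0.012
  Promotions: 0.036
  Newsletters: 0.343
Normalizing constant = 0.806.
P(Personal | urgent-flag) = 0.125/0.806 ≈ 0.155
P(Work | urgent-flag) = 0.29/0.806 ≈ 0.360
P(Social | urgent-flag) = 0.012/0.806 ≈ 0.015
P(Promotions | urgent-flag) = 0.036/0.806 ≈ 0.045
P(Newsletters | urgent-flag) = 0.343/0.806 ≈ 0.426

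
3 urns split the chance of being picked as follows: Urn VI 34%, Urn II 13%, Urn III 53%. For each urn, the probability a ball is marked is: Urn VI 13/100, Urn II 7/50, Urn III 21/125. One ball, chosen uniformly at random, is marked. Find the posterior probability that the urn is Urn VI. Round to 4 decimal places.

0.2919

Unnormalized posteriors (prior × likelihood):
  Urn VI: 0.34 × 0.13 = 0.0442
  Urn II: 0.13 × 0.14 = 0.0182
  Urn III: 0.53 × 0.168 = 0.08904
Total = 0.15144.
P(Urn VI | evidence) = 0.0442 / 0.15144 ≈ 0.2919.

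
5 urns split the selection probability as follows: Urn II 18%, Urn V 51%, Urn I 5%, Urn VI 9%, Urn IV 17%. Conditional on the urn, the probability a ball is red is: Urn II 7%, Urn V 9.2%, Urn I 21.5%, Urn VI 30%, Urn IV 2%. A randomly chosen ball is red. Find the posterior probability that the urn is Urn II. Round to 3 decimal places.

Compute prior × likelihood for every hypothesis:
  Urn II: 0.18 × 0.07 = 0.0126
  Urn V: 0.51 × 0.092 = 0.04692
  Urn I: 0.05 × 0.215 = 0.01075
  Urn VI: 0.09 × 0.3 = 0.027
  Urn IV: 0.17 × 0.02 = 0.0034
Sum = 0.10067.
P(Urn II | evidence) = 0.0126 / 0.10067 ≈ 0.125.

0.125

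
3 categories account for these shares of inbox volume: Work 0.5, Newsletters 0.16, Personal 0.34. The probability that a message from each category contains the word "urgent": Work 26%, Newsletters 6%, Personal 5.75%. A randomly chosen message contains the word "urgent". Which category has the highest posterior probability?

Work

Prior × likelihood for each hypothesis:
  Work: 0.5 × 0.26 = 0.13
  Newsletters: 0.16 × 0.06 = 0.0096
  Personal: 0.34 × 0.0575 = 0.01955
Normalizing constant = 0.15915.
Largest term belongs to Work, so Work is most probable.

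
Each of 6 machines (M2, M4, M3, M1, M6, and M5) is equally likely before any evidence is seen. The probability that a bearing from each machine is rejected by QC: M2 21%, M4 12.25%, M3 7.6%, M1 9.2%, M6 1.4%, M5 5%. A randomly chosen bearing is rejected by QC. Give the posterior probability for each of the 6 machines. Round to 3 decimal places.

M2 0.372, M4 0.217, M3 0.135, M1 0.163, M6 0.025, M5 0.089

Since the prior is uniform, the posterior is proportional to the likelihood:
  M2: 0.21
  M4: 0.1225
  M3: 0.076
  M1: 0.092
  M6: 0.014
  M5: 0.05
Total = 0.5645.
P(M2 | rejected) = 0.21/0.5645 ≈ 0.372
P(M4 | rejected) = 0.1225/0.5645 ≈ 0.217
P(M3 | rejected) = 0.076/0.5645 ≈ 0.135
P(M1 | rejected) = 0.092/0.5645 ≈ 0.163
P(M6 | rejected) = 0.014/0.5645 ≈ 0.025
P(M5 | rejected) = 0.05/0.5645 ≈ 0.089
(Check: 0.372+0.217+0.135+0.163+0.025+0.089 = 1.001.)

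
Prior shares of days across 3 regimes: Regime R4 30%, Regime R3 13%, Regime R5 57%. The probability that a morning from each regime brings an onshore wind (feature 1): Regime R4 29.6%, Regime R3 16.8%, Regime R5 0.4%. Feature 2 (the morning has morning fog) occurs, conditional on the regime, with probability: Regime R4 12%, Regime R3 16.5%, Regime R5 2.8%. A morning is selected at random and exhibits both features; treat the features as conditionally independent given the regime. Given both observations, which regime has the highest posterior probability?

Unnormalized posteriors (prior × likelihood):
  Regime R4: 0.3 × 0.296 × 0.12 = 0.010656
  Regime R3: 0.13 × 0.168 × 0.165 = 0.0036036
  Regime R5: 0.57 × 0.004 × 0.028 = 0.00006384
Normalizing constant = 0.01432344.
Largest term belongs to Regime R4, so Regime R4 is most probable.

Regime R4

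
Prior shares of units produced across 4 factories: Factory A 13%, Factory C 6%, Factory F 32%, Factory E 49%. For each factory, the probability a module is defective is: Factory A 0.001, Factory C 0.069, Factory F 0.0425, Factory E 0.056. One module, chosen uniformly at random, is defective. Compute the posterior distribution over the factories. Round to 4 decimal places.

Prior × likelihood for each hypothesis:
  Factory A: 0.13 × 0.001 = 0.00013
  Factory C: 0.06 × 0.069 = 0.00414
  Factory F: 0.32 × 0.0425 = 0.0136
  Factory E: 0.49 × 0.056 = 0.02744
Sum = 0.04531.
P(Factory A | defective) = 0.00013/0.04531 ≈ 0.0029
P(Factory C | defective) = 0.00414/0.04531 ≈ 0.0914
P(Factory F | defective) = 0.0136/0.04531 ≈ 0.3002
P(Factory E | defective) = 0.02744/0.04531 ≈ 0.6056

Factory A 0.0029, Factory C 0.0914, Factory F 0.3002, Factory E 0.6056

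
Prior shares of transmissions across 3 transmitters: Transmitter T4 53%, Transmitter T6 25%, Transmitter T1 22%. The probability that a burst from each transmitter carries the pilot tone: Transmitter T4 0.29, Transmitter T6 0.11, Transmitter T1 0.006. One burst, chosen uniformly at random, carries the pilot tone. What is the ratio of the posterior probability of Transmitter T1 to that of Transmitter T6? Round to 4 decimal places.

0.0480

By Bayes' rule, posterior ∝ prior × likelihood:
  Transmitter T4: 0.53 × 0.29 = 0.1537
  Transmitter T6: 0.25 × 0.11 = 0.0275
  Transmitter T1: 0.22 × 0.006 = 0.00132
Sum = 0.18252.
The ratio is 0.00132 / 0.0275 (the normalizer cancels) = 0.0480.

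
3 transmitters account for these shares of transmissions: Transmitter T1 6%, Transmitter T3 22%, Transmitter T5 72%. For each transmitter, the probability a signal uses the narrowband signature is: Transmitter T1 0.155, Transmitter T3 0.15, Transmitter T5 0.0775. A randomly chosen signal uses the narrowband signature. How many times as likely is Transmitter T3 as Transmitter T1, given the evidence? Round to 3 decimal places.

3.548

Prior × likelihood for each hypothesis:
  Transmitter T1: 0.06 × 0.155 = 0.0093
  Transmitter T3: 0.22 × 0.15 = 0.033
  Transmitter T5: 0.72 × 0.0775 = 0.0558
Sum = 0.0981.
The ratio is 0.033 / 0.0093 (the normalizer cancels) = 3.548.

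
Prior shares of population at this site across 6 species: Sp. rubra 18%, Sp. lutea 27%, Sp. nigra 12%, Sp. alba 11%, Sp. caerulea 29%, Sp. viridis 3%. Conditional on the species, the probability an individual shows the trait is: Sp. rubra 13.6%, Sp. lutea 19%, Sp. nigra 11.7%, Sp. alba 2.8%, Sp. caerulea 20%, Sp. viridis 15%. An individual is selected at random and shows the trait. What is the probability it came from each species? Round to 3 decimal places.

By Bayes' rule, posterior ∝ prior × likelihood:
  Sp. rubra: 0.18 × 0.136 = 0.02448
  Sp. lutea: 0.27 × 0.19 = 0.0513
  Sp. nigra: 0.12 × 0.117 = 0.01404
  Sp. alba: 0.11 × 0.028 = 0.00308
  Sp. caerulea: 0.29 × 0.2 = 0.058
  Sp. viridis: 0.03 × 0.15 = 0.0045
Total = 0.1554.
P(Sp. rubra | trait) = 0.02448/0.1554 ≈ 0.158
P(Sp. lutea | trait) = 0.0513/0.1554 ≈ 0.330
P(Sp. nigra | trait) = 0.01404/0.1554 ≈ 0.090
P(Sp. alba | trait) = 0.00308/0.1554 ≈ 0.020
P(Sp. caerulea | trait) = 0.058/0.1554 ≈ 0.373
P(Sp. viridis | trait) = 0.0045/0.1554 ≈ 0.029

Sp. rubra 0.158, Sp. lutea 0.330, Sp. nigra 0.090, Sp. alba 0.020, Sp. caerulea 0.373, Sp. viridis 0.029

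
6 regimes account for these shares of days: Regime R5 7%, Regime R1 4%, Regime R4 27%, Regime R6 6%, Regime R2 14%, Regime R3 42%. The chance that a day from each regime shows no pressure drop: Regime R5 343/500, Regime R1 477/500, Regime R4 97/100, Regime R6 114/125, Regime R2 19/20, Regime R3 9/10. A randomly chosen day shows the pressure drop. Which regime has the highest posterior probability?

Taking complements, P(drop | each) = Regime R5 0.314, Regime R1 0.046, Regime R4 0.03, Regime R6 0.088, Regime R2 0.05, Regime R3 0.1.
Prior × likelihood for each hypothesis:
  Regime R5: 0.07 × 0.314 = 0.02198
  Regime R1: 0.04 × 0.046 = 0.00184
  Regime R4: 0.27 × 0.03 = 0.0081
  Regime R6: 0.06 × 0.088 = 0.00528
  Regime R2: 0.14 × 0.05 = 0.007
  Regime R3: 0.42 × 0.1 = 0.042
Total = 0.0862.
Largest term belongs to Regime R3, so Regime R3 is most probable.

Regime R3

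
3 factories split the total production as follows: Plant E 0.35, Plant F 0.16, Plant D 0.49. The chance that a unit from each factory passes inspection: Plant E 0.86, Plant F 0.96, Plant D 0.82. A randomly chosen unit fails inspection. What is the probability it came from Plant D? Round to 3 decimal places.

0.614

Taking complements, P(nonconforming | each) = Plant E 0.14, Plant F 0.04, Plant D 0.18.
By Bayes' rule, posterior ∝ prior × likelihood:
  Plant E: 0.35 × 0.14 = 0.049
  Plant F: 0.16 × 0.04 = 0.0064
  Plant D: 0.49 × 0.18 = 0.0882
Sum = 0.1436.
P(Plant D | evidence) = 0.0882 / 0.1436 ≈ 0.614.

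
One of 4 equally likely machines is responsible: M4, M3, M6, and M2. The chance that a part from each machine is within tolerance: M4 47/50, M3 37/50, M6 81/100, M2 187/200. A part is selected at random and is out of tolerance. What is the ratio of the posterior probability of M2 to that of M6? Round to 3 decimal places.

0.342

Taking complements, P(oversize | each) = M4 0.06, M3 0.26, M6 0.19, M2 0.065.
Since the prior is uniform, the posterior is proportional to the likelihood:
  M4: 0.06
  M3: 0.26
  M6: 0.19
  M2: 0.065
Total = 0.575.
The ratio is 0.065 / 0.19 (the normalizer cancels) = 0.342.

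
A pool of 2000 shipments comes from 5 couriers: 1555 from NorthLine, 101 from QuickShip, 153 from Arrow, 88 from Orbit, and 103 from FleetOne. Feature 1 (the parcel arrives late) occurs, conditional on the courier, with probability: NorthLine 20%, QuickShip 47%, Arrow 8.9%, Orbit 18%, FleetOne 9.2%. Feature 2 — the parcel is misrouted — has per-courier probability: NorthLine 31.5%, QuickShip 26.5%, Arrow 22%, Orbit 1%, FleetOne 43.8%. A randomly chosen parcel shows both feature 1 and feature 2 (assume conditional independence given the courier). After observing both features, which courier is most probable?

Unnormalized posteriors (prior × likelihood):
  NorthLine: 0.7775 × 0.2 × 0.315 = 0.0489825
  QuickShip: 0.0505 × 0.47 × 0.265 = 0.006289775
  Arrow: 0.0765 × 0.089 × 0.22 = 0.00149787
  Orbit: 0.044 × 0.18 × 0.01 = 0.0000792
  FleetOne: 0.0515 × 0.092 × 0.438 = 0.002075244
Sum = 0.058924589.
Largest term belongs to NorthLine, so NorthLine is most probable.

NorthLine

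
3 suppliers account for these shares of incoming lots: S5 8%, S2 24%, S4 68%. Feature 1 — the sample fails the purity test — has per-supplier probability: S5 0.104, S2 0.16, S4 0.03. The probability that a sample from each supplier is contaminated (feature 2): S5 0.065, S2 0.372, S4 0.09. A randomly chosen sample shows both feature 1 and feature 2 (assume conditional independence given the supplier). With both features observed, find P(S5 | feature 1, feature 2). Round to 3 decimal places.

0.032

Compute prior × likelihood for every hypothesis:
  S5: 0.08 × 0.104 × 0.065 = 0.0005408
  S2: 0.24 × 0.16 × 0.372 = 0.0142848
  S4: 0.68 × 0.03 × 0.09 = 0.001836
Sum = 0.0166616.
P(S5 | evidence) = 0.0005408 / 0.0166616 ≈ 0.032.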